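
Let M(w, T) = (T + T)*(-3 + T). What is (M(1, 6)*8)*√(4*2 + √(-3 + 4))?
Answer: 864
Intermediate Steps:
M(w, T) = 2*T*(-3 + T) (M(w, T) = (2*T)*(-3 + T) = 2*T*(-3 + T))
(M(1, 6)*8)*√(4*2 + √(-3 + 4)) = ((2*6*(-3 + 6))*8)*√(4*2 + √(-3 + 4)) = ((2*6*3)*8)*√(8 + √1) = (36*8)*√(8 + 1) = 288*√9 = 288*3 = 864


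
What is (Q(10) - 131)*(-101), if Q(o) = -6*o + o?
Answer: 18281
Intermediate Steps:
Q(o) = -5*o
(Q(10) - 131)*(-101) = (-5*10 - 131)*(-101) = (-50 - 131)*(-101) = -181*(-101) = 18281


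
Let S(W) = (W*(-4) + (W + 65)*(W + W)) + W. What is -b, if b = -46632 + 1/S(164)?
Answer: 3479679839/74620 ≈ 46632.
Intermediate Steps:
S(W) = -3*W + 2*W*(65 + W) (S(W) = (-4*W + (65 + W)*(2*W)) + W = (-4*W + 2*W*(65 + W)) + W = -3*W + 2*W*(65 + W))
b = -3479679839/74620 (b = -46632 + 1/(164*(127 + 2*164)) = -46632 + 1/(164*(127 + 328)) = -46632 + 1/(164*455) = -46632 + 1/74620 = -3479679839/74620 ≈ -46632.)
-b = -1*(-3479679839/74620) = 3479679839/74620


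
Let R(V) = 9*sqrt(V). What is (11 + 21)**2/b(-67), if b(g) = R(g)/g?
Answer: 1024*I*sqrt(67)/9 ≈ 931.31*I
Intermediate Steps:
b(g) = 9/sqrt(g) (b(g) = (9*sqrt(g))/g = 9/sqrt(g))
(11 + 21)**2/b(-67) = (11 + 21)**2/((9/sqrt(-67))) = 32**2/((9*(-I*sqrt(67)/67))) = 1024/((-9*I*sqrt(67)/67)) = 1024*(I*sqrt(67)/9) = 1024*I*sqrt(67)/9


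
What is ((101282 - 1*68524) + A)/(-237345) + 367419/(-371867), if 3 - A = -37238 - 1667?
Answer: -113855282977/88260773115 ≈ -1.2900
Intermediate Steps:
A = 38908 (A = 3 - (-37238 - 1667) = 3 - 1*(-38905) = 3 + 38905 = 38908)
((101282 - 1*68524) + A)/(-237345) + 367419/(-371867) = ((101282 - 1*68524) + 38908)/(-237345) + 367419/(-371867) = ((101282 - 68524) + 38908)*(-1/237345) + 367419*(-1/371867) = (32758 + 38908)*(-1/237345) - 367419/371867 = 71666*(-1/237345) - 367419/371867 = -71666/237345 - 367419/371867 = -113855282977/88260773115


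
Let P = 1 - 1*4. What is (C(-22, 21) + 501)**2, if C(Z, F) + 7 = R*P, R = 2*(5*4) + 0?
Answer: 139876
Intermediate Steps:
R = 40 (R = 2*20 + 0 = 40 + 0 = 40)
P = -3 (P = 1 - 4 = -3)
C(Z, F) = -127 (C(Z, F) = -7 + 40*(-3) = -7 - 120 = -127)
(C(-22, 21) + 501)**2 = (-127 + 501)**2 = 374**2 = 139876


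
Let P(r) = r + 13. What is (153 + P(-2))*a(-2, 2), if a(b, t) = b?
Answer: -328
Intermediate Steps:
P(r) = 13 + r
(153 + P(-2))*a(-2, 2) = (153 + (13 - 2))*(-2) = (153 + 11)*(-2) = 164*(-2) = -328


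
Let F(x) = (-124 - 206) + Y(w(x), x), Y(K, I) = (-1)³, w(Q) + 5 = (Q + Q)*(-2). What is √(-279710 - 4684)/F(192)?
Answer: -I*√284394/331 ≈ -1.6111*I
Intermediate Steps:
w(Q) = -5 - 4*Q (w(Q) = -5 + (Q + Q)*(-2) = -5 + (2*Q)*(-2) = -5 - 4*Q)
Y(K, I) = -1
F(x) = -331 (F(x) = (-124 - 206) - 1 = -330 - 1 = -331)
√(-279710 - 4684)/F(192) = √(-279710 - 4684)/(-331) = √(-284394)*(-1/331) = (I*√284394)*(-1/331) = -I*√284394/331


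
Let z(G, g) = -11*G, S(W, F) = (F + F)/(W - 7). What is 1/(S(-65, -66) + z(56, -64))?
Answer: -6/3685 ≈ -0.0016282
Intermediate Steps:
S(W, F) = 2*F/(-7 + W) (S(W, F) = (2*F)/(-7 + W) = 2*F/(-7 + W))
1/(S(-65, -66) + z(56, -64)) = 1/(2*(-66)/(-7 - 65) - 11*56) = 1/(2*(-66)/(-72) - 616) = 1/(2*(-66)*(-1/72) - 616) = 1/(11/6 - 616) = 1/(-3685/6) = -6/3685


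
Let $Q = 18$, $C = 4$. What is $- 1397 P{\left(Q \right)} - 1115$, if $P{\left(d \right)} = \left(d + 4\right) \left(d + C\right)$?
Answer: $-677263$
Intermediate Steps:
$P{\left(d \right)} = \left(4 + d\right)^{2}$ ($P{\left(d \right)} = \left(d + 4\right) \left(d + 4\right) = \left(4 + d\right) \left(4 + d\right) = \left(4 + d\right)^{2}$)
$- 1397 P{\left(Q \right)} - 1115 = - 1397 \left(16 + 18^{2} + 8 \cdot 18\right) - 1115 = - 1397 \left(16 + 324 + 144\right) - 1115 = \left(-1397\right) 484 - 1115 = -676148 - 1115 = -677263$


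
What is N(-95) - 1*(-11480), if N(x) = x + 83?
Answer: 11468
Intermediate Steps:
N(x) = 83 + x
N(-95) - 1*(-11480) = (83 - 95) - 1*(-11480) = -12 + 11480 = 11468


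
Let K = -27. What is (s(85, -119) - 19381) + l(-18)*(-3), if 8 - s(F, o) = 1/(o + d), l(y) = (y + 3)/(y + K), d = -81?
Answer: -3874799/200 ≈ -19374.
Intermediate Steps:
l(y) = (3 + y)/(-27 + y) (l(y) = (y + 3)/(y - 27) = (3 + y)/(-27 + y))
s(F, o) = 8 - 1/(-81 + o) (s(F, o) = 8 - 1/(o - 81) = 8 - 1/(-81 + o))
(s(85, -119) - 19381) + l(-18)*(-3) = ((-649 + 8*(-119))/(-81 - 119) - 19381) + ((3 - 18)/(-27 - 18))*(-3) = ((-649 - 952)/(-200) - 19381) + (-15/(-45))*(-3) = (-1/200*(-1601) - 19381) - 1/45*(-15)*(-3) = (1601/200 - 19381) + (1/3)*(-3) = -3874599/200 - 1 = -3874799/200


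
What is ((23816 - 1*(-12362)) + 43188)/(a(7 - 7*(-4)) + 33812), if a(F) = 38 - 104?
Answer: 39683/16873 ≈ 2.3519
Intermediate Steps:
a(F) = -66
((23816 - 1*(-12362)) + 43188)/(a(7 - 7*(-4)) + 33812) = ((23816 - 1*(-12362)) + 43188)/(-66 + 33812) = ((23816 + 12362) + 43188)/33746 = (36178 + 43188)*(1/33746) = 79366*(1/33746) = 39683/16873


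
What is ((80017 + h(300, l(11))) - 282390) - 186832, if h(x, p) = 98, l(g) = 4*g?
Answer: -389107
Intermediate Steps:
((80017 + h(300, l(11))) - 282390) - 186832 = ((80017 + 98) - 282390) - 186832 = (80115 - 282390) - 186832 = -202275 - 186832 = -389107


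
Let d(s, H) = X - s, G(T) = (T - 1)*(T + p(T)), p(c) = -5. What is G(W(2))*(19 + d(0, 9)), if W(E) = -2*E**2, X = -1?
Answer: 2106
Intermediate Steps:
G(T) = (-1 + T)*(-5 + T) (G(T) = (T - 1)*(T - 5) = (-1 + T)*(-5 + T))
d(s, H) = -1 - s
G(W(2))*(19 + d(0, 9)) = (5 + (-2*2**2)**2 - (-12)*2**2)*(19 + (-1 - 1*0)) = (5 + (-2*4)**2 - (-12)*4)*(19 + (-1 + 0)) = (5 + (-8)**2 - 6*(-8))*(19 - 1) = (5 + 64 + 48)*18 = 117*18 = 2106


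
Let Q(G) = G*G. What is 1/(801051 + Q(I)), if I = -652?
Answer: 1/1226155 ≈ 8.1556e-7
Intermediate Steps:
Q(G) = G²
1/(801051 + Q(I)) = 1/(801051 + (-652)²) = 1/(801051 + 425104) = 1/1226155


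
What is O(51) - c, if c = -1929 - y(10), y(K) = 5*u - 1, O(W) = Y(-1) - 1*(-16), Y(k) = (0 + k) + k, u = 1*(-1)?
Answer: 1937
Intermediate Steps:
u = -1
Y(k) = 2*k (Y(k) = k + k = 2*k)
O(W) = 14 (O(W) = 2*(-1) - 1*(-16) = -2 + 16 = 14)
y(K) = -6 (y(K) = 5*(-1) - 1 = -5 - 1 = -6)
c = -1923 (c = -1929 - 1*(-6) = -1929 + 6 = -1923)
O(51) - c = 14 - 1*(-1923) = 14 + 1923 = 1937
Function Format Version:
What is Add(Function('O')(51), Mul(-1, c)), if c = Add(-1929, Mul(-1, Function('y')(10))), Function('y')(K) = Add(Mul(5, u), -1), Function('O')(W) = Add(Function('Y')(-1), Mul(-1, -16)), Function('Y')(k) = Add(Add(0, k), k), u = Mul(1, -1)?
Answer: 1937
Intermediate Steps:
u = -1
Function('Y')(k) = Mul(2, k) (Function('Y')(k) = Add(k, k) = Mul(2, k))
Function('O')(W) = 14 (Function('O')(W) = Add(Mul(2, -1), Mul(-1, -16)) = Add(-2, 16) = 14)
Function('y')(K) = -6 (Function('y')(K) = Add(Mul(5, -1), -1) = Add(-5, -1) = -6)
c = -1923 (c = Add(-1929, Mul(-1, -6)) = Add(-1929, 6) = -1923)
Add(Function('O')(51), Mul(-1, c)) = Add(14, Mul(-1, -1923)) = Add(14, 1923) = 1937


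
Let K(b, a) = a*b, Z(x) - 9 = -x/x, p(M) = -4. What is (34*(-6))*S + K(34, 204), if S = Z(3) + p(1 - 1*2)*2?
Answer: 6936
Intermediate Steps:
Z(x) = 8 (Z(x) = 9 - x/x = 9 - 1*1 = 9 - 1 = 8)
S = 0 (S = 8 - 4*2 = 8 - 8 = 0)
(34*(-6))*S + K(34, 204) = (34*(-6))*0 + 204*34 = -204*0 + 6936 = 0 + 6936 = 6936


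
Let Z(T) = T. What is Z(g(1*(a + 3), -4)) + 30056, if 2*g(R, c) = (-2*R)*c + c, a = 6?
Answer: 30090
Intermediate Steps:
g(R, c) = c/2 - R*c (g(R, c) = ((-2*R)*c + c)/2 = (-2*R*c + c)/2 = (c - 2*R*c)/2 = c/2 - R*c)
Z(g(1*(a + 3), -4)) + 30056 = -4*(1/2 - (6 + 3)) + 30056 = -4*(1/2 - 9) + 30056 = -4*(-17/2) + 30056 = 34 + 30056 = 30090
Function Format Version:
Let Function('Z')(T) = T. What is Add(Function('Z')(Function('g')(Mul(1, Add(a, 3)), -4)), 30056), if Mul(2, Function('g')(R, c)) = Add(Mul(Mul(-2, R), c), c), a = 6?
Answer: 30090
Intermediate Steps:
Function('g')(R, c) = Add(Mul(Rational(1, 2), c), Mul(-1, R, c)) (Function('g')(R, c) = Mul(Rational(1, 2), Add(Mul(Mul(-2, R), c), c)) = Mul(Rational(1, 2), Add(Mul(-2, R, c), c)) = Mul(Rational(1, 2), Add(c, Mul(-2, R, c))) = Add(Mul(Rational(1, 2), c), Mul(-1, R, c)))
Add(Function('Z')(Function('g')(Mul(1, Add(a, 3)), -4)), 30056) = Add(Mul(-4, Add(Rational(1, 2), Mul(-1, Mul(1, Add(6, 3))))), 30056) = Add(Mul(-4, Add(Rational(1, 2), Mul(-1, Mul(1, 9)))), 30056) = Add(Mul(-4, Add(Rational(1, 2), Mul(-1, 9))), 30056) = Add(Mul(-4, Add(Rational(1, 2), -9)), 30056) = Add(Mul(-4, Rational(-17, 2)), 30056) = Add(34, 30056) = 30090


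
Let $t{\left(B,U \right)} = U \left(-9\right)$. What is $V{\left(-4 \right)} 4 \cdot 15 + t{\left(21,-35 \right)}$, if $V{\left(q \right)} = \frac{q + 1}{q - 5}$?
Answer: $335$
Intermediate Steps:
$V{\left(q \right)} = \frac{1 + q}{-5 + q}$
$t{\left(B,U \right)} = - 9 U$
$V{\left(-4 \right)} 4 \cdot 15 + t{\left(21,-35 \right)} = \frac{1 - 4}{-5 - 4} \cdot 4 \cdot 15 - -315 = \frac{1}{-9} \left(-3\right) 4 \cdot 15 + 315 = \left(- \frac{1}{9}\right) \left(-3\right) 4 \cdot 15 + 315 = \frac{1}{3} \cdot 4 \cdot 15 + 315 = \frac{4}{3} \cdot 15 + 315 = 20 + 315 = 335$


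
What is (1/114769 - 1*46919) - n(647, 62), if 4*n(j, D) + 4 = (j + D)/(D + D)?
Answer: -2670908413957/56925424 ≈ -46919.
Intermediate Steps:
n(j, D) = -1 + (D + j)/(8*D) (n(j, D) = -1 + ((j + D)/(D + D))/4 = -1 + ((D + j)/((2*D)))/4 = -1 + ((D + j)*(1/(2*D)))/4 = -1 + ((D + j)/(2*D))/4 = -1 + (D + j)/(8*D))
(1/114769 - 1*46919) - n(647, 62) = (1/114769 - 1*46919) - (647 - 7*62)/(8*62) = (1/114769 - 46919) - (647 - 434)/(8*62) = -5384846710/114769 - 213/(8*62) = -5384846710/114769 - 1*213/496 = -5384846710/114769 - 213/496 = -2670908413957/56925424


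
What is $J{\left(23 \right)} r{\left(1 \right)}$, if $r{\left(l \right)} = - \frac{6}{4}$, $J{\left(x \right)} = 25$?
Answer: $- \frac{75}{2} \approx -37.5$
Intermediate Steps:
$r{\left(l \right)} = - \frac{3}{2}$ ($r{\left(l \right)} = \left(-6\right) \frac{1}{4} = - \frac{3}{2}$)
$J{\left(23 \right)} r{\left(1 \right)} = 25 \left(- \frac{3}{2}\right) = - \frac{75}{2}$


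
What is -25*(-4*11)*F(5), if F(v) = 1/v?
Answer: 220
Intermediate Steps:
-25*(-4*11)*F(5) = -25*(-4*11)/5 = -(-1100)/5 = -25*(-44/5) = 220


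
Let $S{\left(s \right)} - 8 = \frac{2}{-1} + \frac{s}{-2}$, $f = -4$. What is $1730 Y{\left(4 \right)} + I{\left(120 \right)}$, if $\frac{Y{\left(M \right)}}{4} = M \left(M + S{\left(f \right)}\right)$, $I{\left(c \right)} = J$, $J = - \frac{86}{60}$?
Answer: $\frac{9964757}{30} \approx 3.3216 \cdot 10^{5}$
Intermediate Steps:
$S{\left(s \right)} = 6 - \frac{s}{2}$ ($S{\left(s \right)} = 8 + \left(\frac{2}{-1} + \frac{s}{-2}\right) = 8 + \left(2 \left(-1\right) + s \left(- \frac{1}{2}\right)\right) = 8 - \left(2 + \frac{s}{2}\right) = 6 - \frac{s}{2}$)
$J = - \frac{43}{30}$ ($J = \left(-86\right) \frac{1}{60} = - \frac{43}{30} \approx -1.4333$)
$I{\left(c \right)} = - \frac{43}{30}$
$Y{\left(M \right)} = 4 M \left(8 + M\right)$ ($Y{\left(M \right)} = 4 M \left(M + \left(6 - -2\right)\right) = 4 M \left(M + \left(6 + 2\right)\right) = 4 M \left(M + 8\right) = 4 M \left(8 + M\right)$)
$1730 Y{\left(4 \right)} + I{\left(120 \right)} = 1730 \cdot 4 \cdot 4 \left(8 + 4\right) - \frac{43}{30} = 1730 \cdot 4 \cdot 4 \cdot 12 - \frac{43}{30} = 1730 \cdot 192 - \frac{43}{30} = 332160 - \frac{43}{30} = \frac{9964757}{30}$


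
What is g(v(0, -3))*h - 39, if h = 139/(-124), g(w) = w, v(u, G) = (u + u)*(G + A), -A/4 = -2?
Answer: -39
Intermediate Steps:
A = 8 (A = -4*(-2) = 8)
v(u, G) = 2*u*(8 + G) (v(u, G) = (u + u)*(G + 8) = (2*u)*(8 + G) = 2*u*(8 + G))
h = -139/124 (h = 139*(-1/124) = -139/124 ≈ -1.1210)
g(v(0, -3))*h - 39 = (2*0*(8 - 3))*(-139/124) - 39 = (2*0*5)*(-139/124) - 39 = 0*(-139/124) - 39 = 0 - 39 = -39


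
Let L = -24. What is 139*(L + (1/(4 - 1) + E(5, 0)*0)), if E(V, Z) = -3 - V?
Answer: -9869/3 ≈ -3289.7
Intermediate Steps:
139*(L + (1/(4 - 1) + E(5, 0)*0)) = 139*(-24 + (1/(4 - 1) + (-3 - 1*5)*0)) = 139*(-24 + (1/3 + (-3 - 5)*0)) = 139*(-24 + (⅓ - 8*0)) = 139*(-24 + (⅓ + 0)) = 139*(-24 + ⅓) = 139*(-71/3) = -9869/3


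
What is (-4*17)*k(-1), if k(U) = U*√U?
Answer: 68*I ≈ 68.0*I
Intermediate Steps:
k(U) = U^(3/2)
(-4*17)*k(-1) = (-4*17)*(-1)^(3/2) = -(-68)*I = 68*I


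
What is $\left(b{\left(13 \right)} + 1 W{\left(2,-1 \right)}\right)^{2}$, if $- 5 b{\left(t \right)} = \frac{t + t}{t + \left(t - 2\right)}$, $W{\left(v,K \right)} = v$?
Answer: $\frac{11449}{3600} \approx 3.1803$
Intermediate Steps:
$b{\left(t \right)} = - \frac{2 t}{5 \left(-2 + 2 t\right)}$ ($b{\left(t \right)} = - \frac{\left(t + t\right) \frac{1}{t + \left(t - 2\right)}}{5} = - \frac{2 t \frac{1}{t + \left(-2 + t\right)}}{5} = - \frac{2 t \frac{1}{-2 + 2 t}}{5} = - \frac{2 t}{5 \left(-2 + 2 t\right)}$)
$\left(b{\left(13 \right)} + 1 W{\left(2,-1 \right)}\right)^{2} = \left(\left(-1\right) 13 \frac{1}{-5 + 5 \cdot 13} + 1 \cdot 2\right)^{2} = \left(\left(-1\right) 13 \frac{1}{-5 + 65} + 2\right)^{2} = \left(\left(-1\right) 13 \cdot \frac{1}{60} + 2\right)^{2} = \left(- \frac{13}{60} + 2\right)^{2} = \left(\frac{107}{60}\right)^{2} = \frac{11449}{3600}$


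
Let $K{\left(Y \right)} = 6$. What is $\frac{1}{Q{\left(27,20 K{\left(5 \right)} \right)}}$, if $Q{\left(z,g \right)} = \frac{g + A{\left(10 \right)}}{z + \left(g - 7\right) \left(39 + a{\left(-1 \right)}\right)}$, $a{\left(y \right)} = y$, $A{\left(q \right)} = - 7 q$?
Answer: $\frac{4321}{50} \approx 86.42$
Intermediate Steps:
$Q{\left(z,g \right)} = \frac{-70 + g}{-266 + z + 38 g}$ ($Q{\left(z,g \right)} = \frac{g - 70}{z + \left(g - 7\right) \left(39 - 1\right)} = \frac{g - 70}{z + \left(-7 + g\right) 38} = \frac{-70 + g}{z + \left(-266 + 38 g\right)} = \frac{-70 + g}{-266 + z + 38 g}$)
$\frac{1}{Q{\left(27,20 K{\left(5 \right)} \right)}} = \frac{1}{\frac{1}{-266 + 27 + 38 \cdot 20 \cdot 6} \left(-70 + 20 \cdot 6\right)} = \frac{1}{\frac{1}{-266 + 27 + 38 \cdot 120} \left(-70 + 120\right)} = \frac{1}{\frac{1}{-266 + 27 + 4560} \cdot 50} = \frac{1}{\frac{1}{4321} \cdot 50} = \frac{1}{\frac{50}{4321}} = \frac{4321}{50}$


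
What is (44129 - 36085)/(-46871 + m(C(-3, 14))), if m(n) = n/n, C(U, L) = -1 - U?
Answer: -4022/23435 ≈ -0.17162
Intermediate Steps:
m(n) = 1
(44129 - 36085)/(-46871 + m(C(-3, 14))) = (44129 - 36085)/(-46871 + 1) = 8044/(-46870) = 8044*(-1/46870) = -4022/23435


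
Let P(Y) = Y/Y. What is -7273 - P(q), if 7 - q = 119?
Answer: -7274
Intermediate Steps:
q = -112 (q = 7 - 1*119 = 7 - 119 = -112)
P(Y) = 1
-7273 - P(q) = -7273 - 1*1 = -7273 - 1 = -7274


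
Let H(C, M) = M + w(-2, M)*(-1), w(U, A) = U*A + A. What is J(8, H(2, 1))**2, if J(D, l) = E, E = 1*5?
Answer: 25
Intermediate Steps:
w(U, A) = A + A*U (w(U, A) = A*U + A = A + A*U)
H(C, M) = 2*M (H(C, M) = M + (M*(1 - 2))*(-1) = M + (M*(-1))*(-1) = M - M*(-1) = M + M = 2*M)
E = 5
J(D, l) = 5
J(8, H(2, 1))**2 = 5**2 = 25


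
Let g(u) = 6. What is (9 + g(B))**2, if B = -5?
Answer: 225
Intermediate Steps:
(9 + g(B))**2 = (9 + 6)**2 = 15**2 = 225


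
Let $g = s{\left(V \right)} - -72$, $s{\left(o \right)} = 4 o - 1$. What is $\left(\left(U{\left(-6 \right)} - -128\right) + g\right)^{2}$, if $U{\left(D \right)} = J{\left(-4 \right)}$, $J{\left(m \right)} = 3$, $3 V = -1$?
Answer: $\frac{362404}{9} \approx 40267.0$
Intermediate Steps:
$V = - \frac{1}{3}$ ($V = \frac{1}{3} \left(-1\right) = - \frac{1}{3} \approx -0.33333$)
$s{\left(o \right)} = -1 + 4 o$
$U{\left(D \right)} = 3$
$g = \frac{209}{3}$ ($g = \left(-1 + 4 \left(- \frac{1}{3}\right)\right) - -72 = \left(-1 - \frac{4}{3}\right) + 72 = - \frac{7}{3} + 72 = \frac{209}{3} \approx 69.667$)
$\left(\left(U{\left(-6 \right)} - -128\right) + g\right)^{2} = \left(\left(3 - -128\right) + \frac{209}{3}\right)^{2} = \left(\left(3 + 128\right) + \frac{209}{3}\right)^{2} = \left(131 + \frac{209}{3}\right)^{2} = \left(\frac{602}{3}\right)^{2} = \frac{362404}{9}$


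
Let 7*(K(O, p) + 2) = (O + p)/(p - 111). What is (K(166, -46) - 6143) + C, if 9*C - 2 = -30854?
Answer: -10520847/1099 ≈ -9573.1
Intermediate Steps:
C = -3428 (C = 2/9 + (⅑)*(-30854) = 2/9 - 30854/9 = -3428)
K(O, p) = -2 + (O + p)/(7*(-111 + p)) (K(O, p) = -2 + ((O + p)/(p - 111))/7 = -2 + ((O + p)/(-111 + p))/7 = -2 + (O + p)/(7*(-111 + p)))
(K(166, -46) - 6143) + C = ((1554 + 166 - 13*(-46))/(7*(-111 - 46)) - 6143) - 3428 = ((⅐)*(1554 + 166 + 598)/(-157) - 6143) - 3428 = ((⅐)*(-1/157)*2318 - 6143) - 3428 = (-2318/1099 - 6143) - 3428 = -6753475/1099 - 3428 = -10520847/1099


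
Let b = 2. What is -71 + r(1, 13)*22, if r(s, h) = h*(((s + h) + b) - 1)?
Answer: 4219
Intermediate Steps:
r(s, h) = h*(1 + h + s) (r(s, h) = h*(((s + h) + 2) - 1) = h*(((h + s) + 2) - 1) = h*((2 + h + s) - 1) = h*(1 + h + s))
-71 + r(1, 13)*22 = -71 + (13*(1 + 13 + 1))*22 = -71 + (13*15)*22 = -71 + 195*22 = -71 + 4290 = 4219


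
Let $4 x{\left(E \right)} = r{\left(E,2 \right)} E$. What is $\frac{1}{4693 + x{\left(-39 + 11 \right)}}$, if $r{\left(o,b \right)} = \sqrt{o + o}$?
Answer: $\frac{4693}{22026993} + \frac{14 i \sqrt{14}}{22026993} \approx 0.00021306 + 2.3781 \cdot 10^{-6} i$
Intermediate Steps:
$r{\left(o,b \right)} = \sqrt{2} \sqrt{o}$ ($r{\left(o,b \right)} = \sqrt{2 o} = \sqrt{2} \sqrt{o}$)
$x{\left(E \right)} = \frac{\sqrt{2} E^{\frac{3}{2}}}{4}$ ($x{\left(E \right)} = \frac{\sqrt{2} \sqrt{E} E}{4} = \frac{\sqrt{2} E^{\frac{3}{2}}}{4}$)
$\frac{1}{4693 + x{\left(-39 + 11 \right)}} = \frac{1}{4693 + \frac{\sqrt{2} \left(-39 + 11\right)^{\frac{3}{2}}}{4}} = \frac{1}{4693 + \frac{\sqrt{2} \left(-28\right)^{\frac{3}{2}}}{4}} = \frac{1}{4693 + \frac{\sqrt{2} \left(- 56 i \sqrt{7}\right)}{4}} = \frac{1}{4693 - 14 i \sqrt{14}}$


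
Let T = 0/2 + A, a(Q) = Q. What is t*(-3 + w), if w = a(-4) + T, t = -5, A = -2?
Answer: 45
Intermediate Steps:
T = -2 (T = 0/2 - 2 = (½)*0 - 2 = 0 - 2 = -2)
w = -6 (w = -4 - 2 = -6)
t*(-3 + w) = -5*(-3 - 6) = -5*(-9) = 45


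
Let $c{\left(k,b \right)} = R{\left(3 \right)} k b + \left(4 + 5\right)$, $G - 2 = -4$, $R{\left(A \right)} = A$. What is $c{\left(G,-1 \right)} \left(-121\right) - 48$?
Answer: $-1863$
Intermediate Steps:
$G = -2$ ($G = 2 - 4 = -2$)
$c{\left(k,b \right)} = 9 + 3 b k$ ($c{\left(k,b \right)} = 3 k b + \left(4 + 5\right) = 3 b k + 9 = 9 + 3 b k$)
$c{\left(G,-1 \right)} \left(-121\right) - 48 = \left(9 + 3 \left(-1\right) \left(-2\right)\right) \left(-121\right) - 48 = \left(9 + 6\right) \left(-121\right) - 48 = 15 \left(-121\right) - 48 = -1815 - 48 = -1863$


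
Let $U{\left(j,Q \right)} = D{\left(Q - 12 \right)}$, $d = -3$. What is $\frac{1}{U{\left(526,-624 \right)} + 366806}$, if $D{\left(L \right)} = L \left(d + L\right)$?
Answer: $\frac{1}{773210} \approx 1.2933 \cdot 10^{-6}$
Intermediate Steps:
$D{\left(L \right)} = L \left(-3 + L\right)$
$U{\left(j,Q \right)} = \left(-15 + Q\right) \left(-12 + Q\right)$ ($U{\left(j,Q \right)} = \left(Q - 12\right) \left(-3 + \left(Q - 12\right)\right) = \left(-12 + Q\right) \left(-3 + \left(-12 + Q\right)\right) = \left(-12 + Q\right) \left(-15 + Q\right) = \left(-15 + Q\right) \left(-12 + Q\right)$)
$\frac{1}{U{\left(526,-624 \right)} + 366806} = \frac{1}{\left(-15 - 624\right) \left(-12 - 624\right) + 366806} = \frac{1}{\left(-639\right) \left(-636\right) + 366806} = \frac{1}{406404 + 366806} = \frac{1}{773210}$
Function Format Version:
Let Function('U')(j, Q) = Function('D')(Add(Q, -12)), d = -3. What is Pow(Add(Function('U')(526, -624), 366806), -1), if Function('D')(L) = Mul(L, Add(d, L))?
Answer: Rational(1, 773210) ≈ 1.2933e-6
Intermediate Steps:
Function('D')(L) = Mul(L, Add(-3, L))
Function('U')(j, Q) = Mul(Add(-15, Q), Add(-12, Q)) (Function('U')(j, Q) = Mul(Add(Q, -12), Add(-3, Add(Q, -12))) = Mul(Add(-12, Q), Add(-3, Add(-12, Q))) = Mul(Add(-12, Q), Add(-15, Q)) = Mul(Add(-15, Q), Add(-12, Q)))
Pow(Add(Function('U')(526, -624), 366806), -1) = Pow(Add(Mul(Add(-15, -624), Add(-12, -624)), 366806), -1) = Pow(Add(Mul(-639, -636), 366806), -1) = Pow(Add(406404, 366806), -1) = Pow(773210, -1) = Rational(1, 773210)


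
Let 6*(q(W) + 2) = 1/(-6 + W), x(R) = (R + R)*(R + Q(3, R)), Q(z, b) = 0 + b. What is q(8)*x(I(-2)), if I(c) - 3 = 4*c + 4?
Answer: -23/3 ≈ -7.6667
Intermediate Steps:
Q(z, b) = b
I(c) = 7 + 4*c (I(c) = 3 + (4*c + 4) = 3 + (4 + 4*c) = 7 + 4*c)
x(R) = 4*R**2 (x(R) = (R + R)*(R + R) = (2*R)*(2*R) = 4*R**2)
q(W) = -2 + 1/(6*(-6 + W))
q(8)*x(I(-2)) = ((73 - 12*8)/(6*(-6 + 8)))*(4*(7 + 4*(-2))**2) = ((1/6)*(73 - 96)/2)*(4*(7 - 8)**2) = ((1/6)*(1/2)*(-23))*(4*(-1)**2) = -23/3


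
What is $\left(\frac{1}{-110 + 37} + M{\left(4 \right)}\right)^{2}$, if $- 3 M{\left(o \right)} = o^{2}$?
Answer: $\frac{1371241}{47961} \approx 28.591$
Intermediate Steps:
$M{\left(o \right)} = - \frac{o^{2}}{3}$
$\left(\frac{1}{-110 + 37} + M{\left(4 \right)}\right)^{2} = \left(\frac{1}{-110 + 37} - \frac{4^{2}}{3}\right)^{2} = \left(\frac{1}{-73} - \frac{16}{3}\right)^{2} = \left(- \frac{1}{73} - \frac{16}{3}\right)^{2} = \left(- \frac{1171}{219}\right)^{2} = \frac{1371241}{47961}$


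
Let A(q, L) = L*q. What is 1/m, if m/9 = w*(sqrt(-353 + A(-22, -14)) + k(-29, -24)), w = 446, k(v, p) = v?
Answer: -29/3556404 - I*sqrt(5)/1185468 ≈ -8.1543e-6 - 1.8862e-6*I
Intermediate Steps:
m = -116406 + 12042*I*sqrt(5) (m = 9*(446*(sqrt(-353 - 14*(-22)) - 29)) = 9*(446*(sqrt(-353 + 308) - 29)) = 9*(446*(sqrt(-45) - 29)) = 9*(446*(3*I*sqrt(5) - 29)) = 9*(446*(-29 + 3*I*sqrt(5))) = 9*(-12934 + 1338*I*sqrt(5)) = -116406 + 12042*I*sqrt(5) ≈ -1.1641e+5 + 26927.0*I)
1/m = 1/(-116406 + 12042*I*sqrt(5))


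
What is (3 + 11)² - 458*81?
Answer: -36902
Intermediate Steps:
(3 + 11)² - 458*81 = 14² - 37098 = 196 - 37098 = -36902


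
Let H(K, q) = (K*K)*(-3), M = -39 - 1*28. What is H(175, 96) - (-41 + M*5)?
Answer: -91499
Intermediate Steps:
M = -67 (M = -39 - 28 = -67)
H(K, q) = -3*K**2 (H(K, q) = K**2*(-3) = -3*K**2)
H(175, 96) - (-41 + M*5) = -3*175**2 - (-41 - 67*5) = -3*30625 - (-41 - 335) = -91875 - 1*(-376) = -91875 + 376 = -91499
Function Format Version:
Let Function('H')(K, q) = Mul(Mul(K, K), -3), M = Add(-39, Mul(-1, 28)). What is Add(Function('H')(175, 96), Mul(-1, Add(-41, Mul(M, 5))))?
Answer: -91499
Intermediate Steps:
M = -67 (M = Add(-39, -28) = -67)
Function('H')(K, q) = Mul(-3, Pow(K, 2)) (Function('H')(K, q) = Mul(Pow(K, 2), -3) = Mul(-3, Pow(K, 2)))
Add(Function('H')(175, 96), Mul(-1, Add(-41, Mul(M, 5)))) = Add(Mul(-3, Pow(175, 2)), Mul(-1, Add(-41, Mul(-67, 5)))) = Add(Mul(-3, 30625), Mul(-1, Add(-41, -335))) = Add(-91875, Mul(-1, -376)) = Add(-91875, 376) = -91499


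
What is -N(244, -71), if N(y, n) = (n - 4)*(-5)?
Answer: -375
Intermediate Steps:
N(y, n) = 20 - 5*n (N(y, n) = (-4 + n)*(-5) = 20 - 5*n)
-N(244, -71) = -(20 - 5*(-71)) = -(20 + 355) = -1*375 = -375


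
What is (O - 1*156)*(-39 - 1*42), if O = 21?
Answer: 10935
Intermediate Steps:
(O - 1*156)*(-39 - 1*42) = (21 - 1*156)*(-39 - 1*42) = (21 - 156)*(-39 - 42) = -135*(-81) = 10935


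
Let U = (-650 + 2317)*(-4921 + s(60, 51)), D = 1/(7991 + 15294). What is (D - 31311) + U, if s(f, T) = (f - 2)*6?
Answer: -178235079069/23285 ≈ -7.6545e+6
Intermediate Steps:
D = 1/23285 ≈ 4.2946e-5
s(f, T) = -12 + 6*f (s(f, T) = (-2 + f)*6 = -12 + 6*f)
U = -7623191 (U = (-650 + 2317)*(-4921 + (-12 + 6*60)) = 1667*(-4921 + (-12 + 360)) = 1667*(-4921 + 348) = 1667*(-4573) = -7623191)
(D - 31311) + U = (1/23285 - 31311) - 7623191 = -729076634/23285 - 7623191 = -178235079069/23285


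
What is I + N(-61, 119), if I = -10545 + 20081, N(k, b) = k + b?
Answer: 9594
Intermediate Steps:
N(k, b) = b + k
I = 9536
I + N(-61, 119) = 9536 + (119 - 61) = 9536 + 58 = 9594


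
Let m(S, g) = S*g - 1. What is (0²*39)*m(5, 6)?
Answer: 0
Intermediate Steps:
m(S, g) = -1 + S*g
(0²*39)*m(5, 6) = (0²*39)*(-1 + 5*6) = (0*39)*(-1 + 30) = 0*29 = 0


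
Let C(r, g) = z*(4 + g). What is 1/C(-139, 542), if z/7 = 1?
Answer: 1/3822 ≈ 0.00026164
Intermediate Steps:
z = 7 (z = 7*1 = 7)
C(r, g) = 28 + 7*g (C(r, g) = 7*(4 + g) = 28 + 7*g)
1/C(-139, 542) = 1/(28 + 7*542) = 1/(28 + 3794) = 1/3822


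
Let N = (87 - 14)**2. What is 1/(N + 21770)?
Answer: 1/27099 ≈ 3.6902e-5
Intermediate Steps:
N = 5329 (N = 73**2 = 5329)
1/(N + 21770) = 1/(5329 + 21770) = 1/27099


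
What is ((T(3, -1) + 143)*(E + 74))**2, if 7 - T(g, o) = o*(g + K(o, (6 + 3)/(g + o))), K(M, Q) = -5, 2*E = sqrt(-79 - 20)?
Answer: 119404180 + 4862688*I*sqrt(11) ≈ 1.194e+8 + 1.6128e+7*I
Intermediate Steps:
E = 3*I*sqrt(11)/2 (E = sqrt(-79 - 20)/2 = sqrt(-99)/2 = (3*I*sqrt(11))/2 = 3*I*sqrt(11)/2 ≈ 4.9749*I)
T(g, o) = 7 - o*(-5 + g) (T(g, o) = 7 - o*(g - 5) = 7 - o*(-5 + g))
((T(3, -1) + 143)*(E + 74))**2 = (((7 + 5*(-1) - 1*3*(-1)) + 143)*(3*I*sqrt(11)/2 + 74))**2 = (((7 - 5 + 3) + 143)*(74 + 3*I*sqrt(11)/2))**2 = ((5 + 143)*(74 + 3*I*sqrt(11)/2))**2 = (148*(74 + 3*I*sqrt(11)/2))**2 = (10952 + 222*I*sqrt(11))**2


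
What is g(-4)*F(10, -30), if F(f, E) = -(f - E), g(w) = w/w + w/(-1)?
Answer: -200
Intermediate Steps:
g(w) = 1 - w (g(w) = 1 + w*(-1) = 1 - w)
F(f, E) = E - f
g(-4)*F(10, -30) = (1 - 1*(-4))*(-30 - 1*10) = (1 + 4)*(-30 - 10) = 5*(-40) = -200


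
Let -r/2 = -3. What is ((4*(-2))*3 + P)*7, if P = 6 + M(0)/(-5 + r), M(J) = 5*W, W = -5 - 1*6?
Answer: -511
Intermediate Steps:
W = -11 (W = -5 - 6 = -11)
r = 6 (r = -2*(-3) = 6)
M(J) = -55 (M(J) = 5*(-11) = -55)
P = -49 (P = 6 - 55/(-5 + 6) = 6 - 55/1 = 6 - 55*1 = 6 - 55 = -49)
((4*(-2))*3 + P)*7 = ((4*(-2))*3 - 49)*7 = (-8*3 - 49)*7 = (-24 - 49)*7 = -73*7 = -511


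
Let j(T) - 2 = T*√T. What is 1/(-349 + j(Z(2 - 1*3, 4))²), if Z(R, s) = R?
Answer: -173/59866 + I/29933 ≈ -0.0028898 + 3.3408e-5*I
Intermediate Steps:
j(T) = 2 + T^(3/2) (j(T) = 2 + T*√T = 2 + T^(3/2))
1/(-349 + j(Z(2 - 1*3, 4))²) = 1/(-349 + (2 + (2 - 1*3)^(3/2))²) = 1/(-349 + (2 + (2 - 3)^(3/2))²) = 1/(-349 + (2 + (-1)^(3/2))²) = 1/(-349 + (2 - I)²)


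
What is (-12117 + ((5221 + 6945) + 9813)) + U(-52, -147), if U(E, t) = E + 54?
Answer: 9864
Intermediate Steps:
U(E, t) = 54 + E
(-12117 + ((5221 + 6945) + 9813)) + U(-52, -147) = (-12117 + ((5221 + 6945) + 9813)) + (54 - 52) = (-12117 + (12166 + 9813)) + 2 = (-12117 + 21979) + 2 = 9862 + 2 = 9864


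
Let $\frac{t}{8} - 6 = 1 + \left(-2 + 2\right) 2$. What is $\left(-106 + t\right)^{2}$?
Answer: $2500$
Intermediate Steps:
$t = 56$ ($t = 48 + 8 \left(1 + \left(-2 + 2\right) 2\right) = 48 + 8 \left(1 + 0 \cdot 2\right) = 48 + 8 \left(1 + 0\right) = 48 + 8 \cdot 1 = 48 + 8 = 56$)
$\left(-106 + t\right)^{2} = \left(-106 + 56\right)^{2} = \left(-50\right)^{2} = 2500$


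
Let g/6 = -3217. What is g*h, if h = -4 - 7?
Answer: 212322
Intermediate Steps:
g = -19302 (g = 6*(-3217) = -19302)
h = -11
g*h = -19302*(-11) = 212322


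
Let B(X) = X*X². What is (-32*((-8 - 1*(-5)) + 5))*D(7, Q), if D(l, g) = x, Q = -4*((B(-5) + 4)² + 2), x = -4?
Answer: 256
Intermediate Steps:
B(X) = X³
Q = -58572 (Q = -4*(((-5)³ + 4)² + 2) = -4*((-125 + 4)² + 2) = -4*((-121)² + 2) = -4*(14641 + 2) = -4*14643 = -58572)
D(l, g) = -4
(-32*((-8 - 1*(-5)) + 5))*D(7, Q) = -32*((-8 - 1*(-5)) + 5)*(-4) = -32*((-8 + 5) + 5)*(-4) = -32*(-3 + 5)*(-4) = -32*2*(-4) = -64*(-4) = 256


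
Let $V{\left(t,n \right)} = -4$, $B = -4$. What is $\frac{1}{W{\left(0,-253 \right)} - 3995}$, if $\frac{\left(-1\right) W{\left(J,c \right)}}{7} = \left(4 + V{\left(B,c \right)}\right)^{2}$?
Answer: $- \frac{1}{3995} \approx -0.00025031$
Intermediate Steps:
$W{\left(J,c \right)} = 0$ ($W{\left(J,c \right)} = - 7 \left(4 - 4\right)^{2} = - 7 \cdot 0^{2} = \left(-7\right) 0 = 0$)
$\frac{1}{W{\left(0,-253 \right)} - 3995} = \frac{1}{0 - 3995} = \frac{1}{-3995} = - \frac{1}{3995}$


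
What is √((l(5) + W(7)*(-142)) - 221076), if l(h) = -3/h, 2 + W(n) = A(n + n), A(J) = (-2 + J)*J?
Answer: I*√6116215/5 ≈ 494.62*I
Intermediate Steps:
A(J) = J*(-2 + J)
W(n) = -2 + 2*n*(-2 + 2*n) (W(n) = -2 + (n + n)*(-2 + (n + n)) = -2 + (2*n)*(-2 + 2*n) = -2 + 2*n*(-2 + 2*n))
√((l(5) + W(7)*(-142)) - 221076) = √((-3/5 + (-2 + 4*7*(-1 + 7))*(-142)) - 221076) = √((-3*⅕ + (-2 + 4*7*6)*(-142)) - 221076) = √((-⅗ + (-2 + 168)*(-142)) - 221076) = √((-⅗ + 166*(-142)) - 221076) = √((-⅗ - 23572) - 221076) = √(-117863/5 - 221076) = √(-1223243/5) = I*√6116215/5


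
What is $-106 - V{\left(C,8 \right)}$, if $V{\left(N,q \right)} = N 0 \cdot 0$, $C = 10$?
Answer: $-106$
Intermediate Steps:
$V{\left(N,q \right)} = 0$ ($V{\left(N,q \right)} = 0 \cdot 0 = 0$)
$-106 - V{\left(C,8 \right)} = -106 - 0 = -106 + 0 = -106$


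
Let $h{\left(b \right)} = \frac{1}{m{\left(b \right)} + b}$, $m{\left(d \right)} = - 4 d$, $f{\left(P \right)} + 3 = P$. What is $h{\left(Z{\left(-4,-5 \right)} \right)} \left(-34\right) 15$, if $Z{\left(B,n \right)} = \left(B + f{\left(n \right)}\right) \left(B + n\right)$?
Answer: $\frac{85}{54} \approx 1.5741$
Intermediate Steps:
$f{\left(P \right)} = -3 + P$
$Z{\left(B,n \right)} = \left(B + n\right) \left(-3 + B + n\right)$ ($Z{\left(B,n \right)} = \left(B + \left(-3 + n\right)\right) \left(B + n\right) = \left(-3 + B + n\right) \left(B + n\right) = \left(B + n\right) \left(-3 + B + n\right)$)
$h{\left(b \right)} = - \frac{1}{3 b}$ ($h{\left(b \right)} = \frac{1}{- 4 b + b} = \frac{1}{\left(-3\right) b} = - \frac{1}{3 b}$)
$h{\left(Z{\left(-4,-5 \right)} \right)} \left(-34\right) 15 = - \frac{1}{3 \left(\left(-4\right)^{2} - -20 - 4 \left(-3 - 5\right) - 5 \left(-3 - 5\right)\right)} \left(-34\right) 15 = - \frac{1}{3 \left(16 + 20 - -32 - -40\right)} \left(-34\right) 15 = - \frac{1}{3 \left(16 + 20 + 32 + 40\right)} \left(-34\right) 15 = - \frac{1}{3 \cdot 108} \left(-34\right) 15 = \left(- \frac{1}{3}\right) \frac{1}{108} \left(-34\right) 15 = \left(- \frac{1}{324}\right) \left(-34\right) 15 = \frac{17}{162} \cdot 15 = \frac{85}{54}$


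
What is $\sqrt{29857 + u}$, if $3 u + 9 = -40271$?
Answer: $\frac{\sqrt{147873}}{3} \approx 128.18$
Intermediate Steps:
$u = - \frac{40280}{3}$ ($u = -3 + \frac{1}{3} \left(-40271\right) = -3 - \frac{40271}{3} = - \frac{40280}{3} \approx -13427.0$)
$\sqrt{29857 + u} = \sqrt{29857 - \frac{40280}{3}} = \sqrt{\frac{49291}{3}} = \frac{\sqrt{147873}}{3}$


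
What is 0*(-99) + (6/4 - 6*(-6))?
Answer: 75/2 ≈ 37.500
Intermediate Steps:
0*(-99) + (6/4 - 6*(-6)) = 0 + (6*(¼) + 36) = 0 + (3/2 + 36) = 0 + 75/2 = 75/2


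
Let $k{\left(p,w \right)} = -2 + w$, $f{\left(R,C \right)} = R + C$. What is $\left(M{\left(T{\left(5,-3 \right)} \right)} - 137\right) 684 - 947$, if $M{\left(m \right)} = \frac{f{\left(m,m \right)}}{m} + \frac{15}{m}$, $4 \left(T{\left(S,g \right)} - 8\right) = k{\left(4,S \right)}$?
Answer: $- \frac{644801}{7} \approx -92114.0$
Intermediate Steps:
$f{\left(R,C \right)} = C + R$
$T{\left(S,g \right)} = \frac{15}{2} + \frac{S}{4}$ ($T{\left(S,g \right)} = 8 + \frac{-2 + S}{4} = 8 + \left(- \frac{1}{2} + \frac{S}{4}\right) = \frac{15}{2} + \frac{S}{4}$)
$M{\left(m \right)} = 2 + \frac{15}{m}$ ($M{\left(m \right)} = \frac{m + m}{m} + \frac{15}{m} = \frac{2 m}{m} + \frac{15}{m} = 2 + \frac{15}{m}$)
$\left(M{\left(T{\left(5,-3 \right)} \right)} - 137\right) 684 - 947 = \left(\left(2 + \frac{15}{\frac{15}{2} + \frac{1}{4} \cdot 5}\right) - 137\right) 684 - 947 = \left(\left(2 + \frac{15}{\frac{15}{2} + \frac{5}{4}}\right) - 137\right) 684 - 947 = \left(\left(2 + \frac{15}{\frac{35}{4}}\right) - 137\right) 684 - 947 = \left(\left(2 + 15 \cdot \frac{4}{35}\right) - 137\right) 684 - 947 = \left(\left(2 + \frac{12}{7}\right) - 137\right) 684 - 947 = \left(\frac{26}{7} - 137\right) 684 - 947 = \left(- \frac{933}{7}\right) 684 - 947 = - \frac{638172}{7} - 947 = - \frac{644801}{7}$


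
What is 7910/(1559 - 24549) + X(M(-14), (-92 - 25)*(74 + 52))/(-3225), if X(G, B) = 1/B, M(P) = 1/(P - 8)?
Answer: -37606471151/109301242050 ≈ -0.34406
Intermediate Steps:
M(P) = 1/(-8 + P)
7910/(1559 - 24549) + X(M(-14), (-92 - 25)*(74 + 52))/(-3225) = 7910/(1559 - 24549) + 1/(((-92 - 25)*(74 + 52))*(-3225)) = 7910/(-22990) - 1/3225/(-117*126) = 7910*(-1/22990) - 1/3225/(-14742) = -791/2299 - 1/14742*(-1/3225) = -791/2299 + 1/47542950 = -37606471151/109301242050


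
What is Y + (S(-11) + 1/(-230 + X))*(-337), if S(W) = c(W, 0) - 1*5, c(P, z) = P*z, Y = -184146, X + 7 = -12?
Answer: -45432452/249 ≈ -1.8246e+5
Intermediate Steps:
X = -19 (X = -7 - 12 = -19)
S(W) = -5 (S(W) = W*0 - 1*5 = 0 - 5 = -5)
Y + (S(-11) + 1/(-230 + X))*(-337) = -184146 + (-5 + 1/(-230 - 19))*(-337) = -184146 + (-5 + 1/(-249))*(-337) = -184146 + (-5 - 1/249)*(-337) = -184146 - 1246/249*(-337) = -184146 + 419902/249 = -45432452/249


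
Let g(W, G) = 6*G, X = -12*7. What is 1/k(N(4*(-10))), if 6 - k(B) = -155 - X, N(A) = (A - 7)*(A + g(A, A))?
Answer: 1/77 ≈ 0.012987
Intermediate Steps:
X = -84
N(A) = 7*A*(-7 + A) (N(A) = (A - 7)*(A + 6*A) = (-7 + A)*(7*A) = 7*A*(-7 + A))
k(B) = 77 (k(B) = 6 - (-155 - 1*(-84)) = 6 - (-155 + 84) = 6 - 1*(-71) = 6 + 71 = 77)
1/k(N(4*(-10))) = 1/77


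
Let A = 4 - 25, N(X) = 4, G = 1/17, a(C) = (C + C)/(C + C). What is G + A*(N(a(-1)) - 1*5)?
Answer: 358/17 ≈ 21.059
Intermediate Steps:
a(C) = 1 (a(C) = (2*C)/((2*C)) = (2*C)*(1/(2*C)) = 1)
G = 1/17 ≈ 0.058824
A = -21
G + A*(N(a(-1)) - 1*5) = 1/17 - 21*(4 - 1*5) = 1/17 - 21*(4 - 5) = 1/17 - 21*(-1) = 1/17 + 21 = 358/17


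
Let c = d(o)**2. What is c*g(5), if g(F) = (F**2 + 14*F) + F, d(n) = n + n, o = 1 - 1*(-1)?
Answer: 1600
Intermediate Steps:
o = 2 (o = 1 + 1 = 2)
d(n) = 2*n
g(F) = F**2 + 15*F
c = 16 (c = (2*2)**2 = 4**2 = 16)
c*g(5) = 16*(5*(15 + 5)) = 16*(5*20) = 16*100 = 1600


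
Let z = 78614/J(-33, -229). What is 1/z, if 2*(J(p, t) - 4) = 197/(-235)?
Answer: 1683/36948580 ≈ 4.5550e-5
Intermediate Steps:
J(p, t) = 1683/470 (J(p, t) = 4 + (197/(-235))/2 = 4 + (197*(-1/235))/2 = 4 + (½)*(-197/235) = 4 - 197/470 = 1683/470)
z = 36948580/1683 (z = 78614/(1683/470) = 78614*(470/1683) = 36948580/1683 ≈ 21954.)
1/z = 1/(36948580/1683) = 1683/36948580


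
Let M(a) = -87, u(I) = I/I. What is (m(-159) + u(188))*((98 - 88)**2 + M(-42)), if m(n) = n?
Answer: -2054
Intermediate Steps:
u(I) = 1
(m(-159) + u(188))*((98 - 88)**2 + M(-42)) = (-159 + 1)*((98 - 88)**2 - 87) = -158*(10**2 - 87) = -158*(100 - 87) = -158*13 = -2054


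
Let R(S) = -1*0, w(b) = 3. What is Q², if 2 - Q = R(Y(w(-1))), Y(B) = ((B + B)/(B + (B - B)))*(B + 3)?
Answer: 4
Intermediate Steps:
Y(B) = 6 + 2*B (Y(B) = ((2*B)/(B + 0))*(3 + B) = ((2*B)/B)*(3 + B) = 2*(3 + B) = 6 + 2*B)
R(S) = 0
Q = 2 (Q = 2 - 1*0 = 2 + 0 = 2)
Q² = 2² = 4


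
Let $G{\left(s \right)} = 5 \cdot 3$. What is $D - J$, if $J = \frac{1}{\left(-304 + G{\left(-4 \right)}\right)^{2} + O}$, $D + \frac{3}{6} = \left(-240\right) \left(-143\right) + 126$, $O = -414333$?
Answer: $\frac{11394984747}{330812} \approx 34446.0$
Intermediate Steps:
$G{\left(s \right)} = 15$
$D = \frac{68891}{2}$ ($D = - \frac{1}{2} + \left(\left(-240\right) \left(-143\right) + 126\right) = - \frac{1}{2} + \left(34320 + 126\right) = - \frac{1}{2} + 34446 = \frac{68891}{2} \approx 34446.0$)
$J = - \frac{1}{330812}$ ($J = \frac{1}{\left(-304 + 15\right)^{2} - 414333} = \frac{1}{\left(-289\right)^{2} - 414333} = \frac{1}{83521 - 414333} = \frac{1}{-330812} = - \frac{1}{330812} \approx -3.0229 \cdot 10^{-6}$)
$D - J = \frac{68891}{2} - - \frac{1}{330812} = \frac{68891}{2} + \frac{1}{330812} = \frac{11394984747}{330812}$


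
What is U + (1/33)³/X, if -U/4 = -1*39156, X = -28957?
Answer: 162987274294415/1040627709 ≈ 1.5662e+5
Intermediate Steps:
U = 156624 (U = -(-4)*39156 = -4*(-39156) = 156624)
U + (1/33)³/X = 156624 + (1/33)³/(-28957) = 156624 + (1/33)³*(-1/28957) = 156624 + (1/35937)*(-1/28957) = 156624 - 1/1040627709 = 162987274294415/1040627709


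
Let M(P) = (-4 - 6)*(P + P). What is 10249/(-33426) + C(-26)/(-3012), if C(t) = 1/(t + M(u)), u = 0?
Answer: -133764377/436276152 ≈ -0.30660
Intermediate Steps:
M(P) = -20*P
C(t) = 1/t (C(t) = 1/(t - 20*0) = 1/(t + 0) = 1/t)
10249/(-33426) + C(-26)/(-3012) = 10249/(-33426) + 1/(-26*(-3012)) = 10249*(-1/33426) - 1/26*(-1/3012) = -10249/33426 + 1/78312 = -133764377/436276152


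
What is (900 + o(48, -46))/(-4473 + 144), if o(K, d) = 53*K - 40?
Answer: -92/117 ≈ -0.78632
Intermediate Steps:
o(K, d) = -40 + 53*K
(900 + o(48, -46))/(-4473 + 144) = (900 + (-40 + 53*48))/(-4473 + 144) = (900 + (-40 + 2544))/(-4329) = (900 + 2504)*(-1/4329) = 3404*(-1/4329) = -92/117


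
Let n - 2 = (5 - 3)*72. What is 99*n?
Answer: 14454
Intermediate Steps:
n = 146 (n = 2 + (5 - 3)*72 = 2 + 2*72 = 2 + 144 = 146)
99*n = 99*146 = 14454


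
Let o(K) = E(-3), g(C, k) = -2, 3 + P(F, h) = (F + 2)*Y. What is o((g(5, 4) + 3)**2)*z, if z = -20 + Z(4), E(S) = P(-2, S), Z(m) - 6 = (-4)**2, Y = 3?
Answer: -6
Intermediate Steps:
P(F, h) = 3 + 3*F (P(F, h) = -3 + (F + 2)*3 = -3 + (2 + F)*3 = -3 + (6 + 3*F) = 3 + 3*F)
Z(m) = 22 (Z(m) = 6 + (-4)**2 = 6 + 16 = 22)
E(S) = -3 (E(S) = 3 + 3*(-2) = 3 - 6 = -3)
o(K) = -3
z = 2 (z = -20 + 22 = 2)
o((g(5, 4) + 3)**2)*z = -3*2 = -6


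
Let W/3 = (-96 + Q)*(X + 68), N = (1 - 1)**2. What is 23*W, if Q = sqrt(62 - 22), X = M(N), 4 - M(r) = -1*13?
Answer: -563040 + 11730*sqrt(10) ≈ -5.2595e+5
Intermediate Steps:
N = 0 (N = 0**2 = 0)
M(r) = 17 (M(r) = 4 - (-1)*13 = 4 - 1*(-13) = 4 + 13 = 17)
X = 17
Q = 2*sqrt(10) (Q = sqrt(40) = 2*sqrt(10) ≈ 6.3246)
W = -24480 + 510*sqrt(10) (W = 3*((-96 + 2*sqrt(10))*(17 + 68)) = 3*((-96 + 2*sqrt(10))*85) = 3*(-8160 + 170*sqrt(10)) = -24480 + 510*sqrt(10) ≈ -22867.)
23*W = 23*(-24480 + 510*sqrt(10)) = -563040 + 11730*sqrt(10)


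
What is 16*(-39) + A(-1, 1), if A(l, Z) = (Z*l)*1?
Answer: -625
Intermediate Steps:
A(l, Z) = Z*l
16*(-39) + A(-1, 1) = 16*(-39) + 1*(-1) = -624 - 1 = -625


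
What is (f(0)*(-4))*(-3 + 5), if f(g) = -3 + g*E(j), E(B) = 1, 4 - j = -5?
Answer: 24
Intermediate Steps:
j = 9 (j = 4 - 1*(-5) = 4 + 5 = 9)
f(g) = -3 + g (f(g) = -3 + g*1 = -3 + g)
(f(0)*(-4))*(-3 + 5) = ((-3 + 0)*(-4))*(-3 + 5) = -3*(-4)*2 = 12*2 = 24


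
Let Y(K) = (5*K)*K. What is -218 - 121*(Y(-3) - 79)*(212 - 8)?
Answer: 839038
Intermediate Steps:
Y(K) = 5*K²
-218 - 121*(Y(-3) - 79)*(212 - 8) = -218 - 121*(5*(-3)² - 79)*(212 - 8) = -218 - 121*(5*9 - 79)*204 = -218 - 121*(45 - 79)*204 = -218 - (-4114)*204 = -218 - 121*(-6936) = -218 + 839256 = 839038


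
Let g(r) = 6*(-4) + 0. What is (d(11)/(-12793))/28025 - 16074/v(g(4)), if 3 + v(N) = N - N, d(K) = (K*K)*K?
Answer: 174633695729/32593075 ≈ 5358.0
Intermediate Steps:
d(K) = K³ (d(K) = K²*K = K³)
g(r) = -24 (g(r) = -24 + 0 = -24)
v(N) = -3 (v(N) = -3 + (N - N) = -3 + 0 = -3)
(d(11)/(-12793))/28025 - 16074/v(g(4)) = (11³/(-12793))/28025 - 16074/(-3) = (1331*(-1/12793))*(1/28025) - 16074*(-⅓) = -121/1163*1/28025 + 5358 = -121/32593075 + 5358 = 174633695729/32593075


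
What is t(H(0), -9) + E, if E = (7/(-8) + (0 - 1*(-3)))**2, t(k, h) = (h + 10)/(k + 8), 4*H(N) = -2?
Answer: 4463/960 ≈ 4.6490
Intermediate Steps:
H(N) = -1/2 (H(N) = (1/4)*(-2) = -1/2)
t(k, h) = (10 + h)/(8 + k)
E = 289/64 (E = (7*(-1/8) + (0 + 3))**2 = (-7/8 + 3)**2 = (17/8)**2 = 289/64 ≈ 4.5156)
t(H(0), -9) + E = (10 - 9)/(8 - 1/2) + 289/64 = 1/(15/2) + 289/64 = (2/15)*1 + 289/64 = 2/15 + 289/64 = 4463/960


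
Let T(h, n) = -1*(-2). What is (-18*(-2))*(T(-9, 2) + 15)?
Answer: 612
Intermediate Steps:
T(h, n) = 2
(-18*(-2))*(T(-9, 2) + 15) = (-18*(-2))*(2 + 15) = 36*17 = 612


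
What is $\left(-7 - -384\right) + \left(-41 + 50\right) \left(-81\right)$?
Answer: $-352$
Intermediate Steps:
$\left(-7 - -384\right) + \left(-41 + 50\right) \left(-81\right) = \left(-7 + 384\right) + 9 \left(-81\right) = 377 - 729 = -352$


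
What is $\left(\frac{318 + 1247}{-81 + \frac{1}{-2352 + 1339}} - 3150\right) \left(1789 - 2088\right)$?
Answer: $\frac{77756578055}{82054} \approx 9.4763 \cdot 10^{5}$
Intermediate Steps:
$\left(\frac{318 + 1247}{-81 + \frac{1}{-2352 + 1339}} - 3150\right) \left(1789 - 2088\right) = \left(\frac{1565}{-81 + \frac{1}{-1013}} - 3150\right) \left(-299\right) = \left(\frac{1565}{-81 - \frac{1}{1013}} - 3150\right) \left(-299\right) = \left(\frac{1565}{- \frac{82054}{1013}} - 3150\right) \left(-299\right) = \left(1565 \left(- \frac{1013}{82054}\right) - 3150\right) \left(-299\right) = \left(- \frac{1585345}{82054} - 3150\right) \left(-299\right) = \left(- \frac{260055445}{82054}\right) \left(-299\right) = \frac{77756578055}{82054}$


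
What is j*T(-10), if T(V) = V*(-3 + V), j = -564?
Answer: -73320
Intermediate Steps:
j*T(-10) = -(-5640)*(-3 - 10) = -(-5640)*(-13) = -564*130 = -73320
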